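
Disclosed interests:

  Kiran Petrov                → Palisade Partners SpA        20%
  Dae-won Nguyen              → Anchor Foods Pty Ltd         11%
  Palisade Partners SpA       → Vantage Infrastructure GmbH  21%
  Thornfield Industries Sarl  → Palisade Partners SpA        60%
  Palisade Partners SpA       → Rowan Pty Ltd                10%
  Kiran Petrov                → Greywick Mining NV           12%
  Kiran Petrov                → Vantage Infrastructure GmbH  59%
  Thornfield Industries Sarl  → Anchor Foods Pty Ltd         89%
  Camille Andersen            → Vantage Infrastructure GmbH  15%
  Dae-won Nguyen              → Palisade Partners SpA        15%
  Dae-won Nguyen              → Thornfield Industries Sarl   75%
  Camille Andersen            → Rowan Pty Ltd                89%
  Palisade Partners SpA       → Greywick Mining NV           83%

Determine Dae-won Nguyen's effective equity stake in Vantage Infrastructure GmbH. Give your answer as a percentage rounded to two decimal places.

12.60%

Dae-won reaches Vantage along 2 paths.
Via Thornfield → Palisade: 75% × 60% × 21% = 9.45%.
Via Palisade: 15% × 21% = 3.15%.
Total: 9.45% + 3.15% = 12.6%.
Rounded: 12.60%.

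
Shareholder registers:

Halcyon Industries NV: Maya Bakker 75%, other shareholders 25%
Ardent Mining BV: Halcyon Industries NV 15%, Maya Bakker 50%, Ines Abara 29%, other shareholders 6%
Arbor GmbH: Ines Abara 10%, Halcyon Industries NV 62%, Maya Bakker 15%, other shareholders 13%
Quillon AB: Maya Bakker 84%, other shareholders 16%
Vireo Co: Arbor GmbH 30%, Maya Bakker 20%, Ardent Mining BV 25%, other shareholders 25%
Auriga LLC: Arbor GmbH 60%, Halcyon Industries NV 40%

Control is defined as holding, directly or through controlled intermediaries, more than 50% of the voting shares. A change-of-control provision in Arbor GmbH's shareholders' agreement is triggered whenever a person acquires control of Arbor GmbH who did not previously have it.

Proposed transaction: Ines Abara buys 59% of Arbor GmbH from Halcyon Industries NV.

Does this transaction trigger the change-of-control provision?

The purchase adds only to Ines's holdings (Halcyon's stake shrinks), so Ines is the only person who could newly come to control Arbor.
Ines's largest direct stake is 29% in Ardent, which does not meet the threshold, so Ines controls no company.
In Arbor, Ines's side holds only 10%, not > 50%.
So before the transaction, Ines does not control Arbor.
After the purchase, Ines's direct stake in Arbor rises to 10% + 59% = 69%, and Halcyon's stake falls to 3%.
Ines holds 69% of Arbor, so Ines controls Arbor.
Ines did not control Arbor before and does after, so the clause is triggered.

Yes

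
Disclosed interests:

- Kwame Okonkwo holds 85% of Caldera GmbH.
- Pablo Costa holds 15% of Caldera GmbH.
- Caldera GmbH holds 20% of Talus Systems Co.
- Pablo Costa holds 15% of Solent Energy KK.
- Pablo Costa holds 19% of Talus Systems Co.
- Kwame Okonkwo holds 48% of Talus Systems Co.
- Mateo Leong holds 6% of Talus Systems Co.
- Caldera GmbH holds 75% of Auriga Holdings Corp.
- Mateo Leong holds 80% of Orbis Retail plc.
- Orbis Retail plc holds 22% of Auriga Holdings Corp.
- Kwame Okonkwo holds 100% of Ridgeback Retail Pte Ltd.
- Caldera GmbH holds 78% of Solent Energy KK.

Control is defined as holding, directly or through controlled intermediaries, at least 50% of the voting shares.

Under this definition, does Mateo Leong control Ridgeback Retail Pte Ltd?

Mateo holds 80% of Orbis, so Mateo controls Orbis.
Neither Mateo nor any entity Mateo controls holds any voting interest in Ridgeback.
So Mateo does not control Ridgeback.

No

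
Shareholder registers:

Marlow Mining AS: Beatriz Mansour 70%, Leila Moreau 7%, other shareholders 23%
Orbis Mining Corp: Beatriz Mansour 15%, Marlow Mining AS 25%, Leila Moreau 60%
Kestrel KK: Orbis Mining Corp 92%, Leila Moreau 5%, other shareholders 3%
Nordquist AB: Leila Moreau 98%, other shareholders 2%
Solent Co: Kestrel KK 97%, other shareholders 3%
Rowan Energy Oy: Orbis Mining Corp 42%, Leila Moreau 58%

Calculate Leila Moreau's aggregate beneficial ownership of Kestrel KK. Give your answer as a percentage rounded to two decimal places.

61.81%

Leila reaches Kestrel along 3 paths.
Via Marlow → Orbis: 7% × 25% × 92% = 1.61%.
Via Orbis: 60% × 92% = 55.2%.
Direct stake: 5% = 5%.
Total: 1.61% + 55.2% + 5% = 61.81%.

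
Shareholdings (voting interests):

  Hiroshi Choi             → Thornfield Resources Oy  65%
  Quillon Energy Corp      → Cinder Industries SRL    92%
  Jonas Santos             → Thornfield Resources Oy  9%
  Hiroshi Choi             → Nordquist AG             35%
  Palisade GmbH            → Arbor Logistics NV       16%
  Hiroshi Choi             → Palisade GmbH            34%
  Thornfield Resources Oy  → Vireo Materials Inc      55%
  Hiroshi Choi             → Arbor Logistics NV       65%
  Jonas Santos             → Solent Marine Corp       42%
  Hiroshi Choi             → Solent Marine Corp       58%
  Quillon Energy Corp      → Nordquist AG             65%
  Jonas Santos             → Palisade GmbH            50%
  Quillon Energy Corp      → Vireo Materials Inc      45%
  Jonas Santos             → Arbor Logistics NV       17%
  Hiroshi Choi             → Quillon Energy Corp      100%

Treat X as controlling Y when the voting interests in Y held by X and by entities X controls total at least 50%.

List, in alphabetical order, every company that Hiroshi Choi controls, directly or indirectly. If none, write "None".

Hiroshi holds 65% of Thornfield, so Hiroshi controls Thornfield.
Hiroshi holds 58% of Solent, so Hiroshi controls Solent.
Hiroshi holds 100% of Quillon, so Hiroshi controls Quillon.
Quillon holds 92% of Cinder, so Hiroshi controls Cinder.
Quillon and Thornfield together hold 45% + 55% = 100% of Vireo, so Hiroshi controls Vireo.
Hiroshi holds 65% of Arbor, so Hiroshi controls Arbor.
Hiroshi and Quillon together hold 35% + 65% = 100% of Nordquist, so Hiroshi controls Nordquist.
No other company's threshold is met.

Arbor Logistics NV, Cinder Industries SRL, Nordquist AG, Quillon Energy Corp, Solent Marine Corp, Thornfield Resources Oy, Vireo Materials Inc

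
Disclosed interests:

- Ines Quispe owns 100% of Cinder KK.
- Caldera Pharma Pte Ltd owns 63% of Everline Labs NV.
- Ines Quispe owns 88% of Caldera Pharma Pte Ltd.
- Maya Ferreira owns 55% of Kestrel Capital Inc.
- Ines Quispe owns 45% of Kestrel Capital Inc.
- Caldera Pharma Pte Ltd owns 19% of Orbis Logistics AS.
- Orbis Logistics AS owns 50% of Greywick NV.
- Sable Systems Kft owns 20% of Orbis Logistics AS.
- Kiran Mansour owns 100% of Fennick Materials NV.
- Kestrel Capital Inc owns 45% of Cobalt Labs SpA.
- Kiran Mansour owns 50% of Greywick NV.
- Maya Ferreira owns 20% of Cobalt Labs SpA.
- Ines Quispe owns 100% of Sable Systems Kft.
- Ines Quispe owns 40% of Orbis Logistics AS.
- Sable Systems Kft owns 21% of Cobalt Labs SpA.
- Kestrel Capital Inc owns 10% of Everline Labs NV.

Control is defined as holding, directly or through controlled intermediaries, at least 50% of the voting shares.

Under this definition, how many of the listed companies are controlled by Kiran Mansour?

2

Kiran holds 100% of Fennick, so Kiran controls Fennick.
Kiran holds 50% of Greywick, so Kiran controls Greywick.
No other company's threshold is met.
Kiran controls 2 companies.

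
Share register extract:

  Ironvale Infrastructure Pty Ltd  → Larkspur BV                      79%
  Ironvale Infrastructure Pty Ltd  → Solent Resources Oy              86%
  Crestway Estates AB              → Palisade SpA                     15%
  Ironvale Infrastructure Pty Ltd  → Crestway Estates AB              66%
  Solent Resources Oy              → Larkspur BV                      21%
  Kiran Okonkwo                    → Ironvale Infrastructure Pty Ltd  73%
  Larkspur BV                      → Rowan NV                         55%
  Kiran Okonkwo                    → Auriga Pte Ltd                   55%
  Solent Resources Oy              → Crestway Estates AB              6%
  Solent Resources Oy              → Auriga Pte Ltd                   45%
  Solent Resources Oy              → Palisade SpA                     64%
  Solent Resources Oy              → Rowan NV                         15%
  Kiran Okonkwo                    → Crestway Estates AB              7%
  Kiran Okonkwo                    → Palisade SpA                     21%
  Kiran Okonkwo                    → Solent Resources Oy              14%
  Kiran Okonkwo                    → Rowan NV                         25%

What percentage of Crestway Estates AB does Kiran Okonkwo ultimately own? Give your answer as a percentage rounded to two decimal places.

59.79%

Kiran reaches Crestway along 4 paths.
Via Ironvale: 73% × 66% = 48.18%.
Direct stake: 7% = 7%.
Via Solent: 14% × 6% = 0.84%.
Via Ironvale → Solent: 73% × 86% × 6% = 3.7668%.
Total: 48.18% + 7% + 0.84% + 3.7668% = 59.7868%.
Rounded: 59.79%.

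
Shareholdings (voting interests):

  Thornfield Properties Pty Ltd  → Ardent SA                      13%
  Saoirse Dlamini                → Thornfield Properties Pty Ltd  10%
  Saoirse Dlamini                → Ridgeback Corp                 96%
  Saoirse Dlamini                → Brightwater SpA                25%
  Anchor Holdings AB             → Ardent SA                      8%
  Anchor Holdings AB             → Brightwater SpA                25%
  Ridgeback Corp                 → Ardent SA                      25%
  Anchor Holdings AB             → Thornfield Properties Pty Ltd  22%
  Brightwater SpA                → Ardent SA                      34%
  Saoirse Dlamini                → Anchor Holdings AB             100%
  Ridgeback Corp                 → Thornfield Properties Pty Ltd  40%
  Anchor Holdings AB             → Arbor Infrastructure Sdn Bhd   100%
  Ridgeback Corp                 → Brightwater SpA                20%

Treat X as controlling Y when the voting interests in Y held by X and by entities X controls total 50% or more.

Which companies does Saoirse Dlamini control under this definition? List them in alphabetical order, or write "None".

Saoirse holds 100% of Anchor, so Saoirse controls Anchor.
Saoirse holds 96% of Ridgeback, so Saoirse controls Ridgeback.
Ridgeback and Saoirse and Anchor together hold 20% + 25% + 25% = 70% of Brightwater, so Saoirse controls Brightwater.
Anchor and Saoirse and Ridgeback together hold 22% + 10% + 40% = 72% of Thornfield, so Saoirse controls Thornfield.
Brightwater and Ridgeback and Thornfield and Anchor together hold 34% + 25% + 13% + 8% = 80% of Ardent, so Saoirse controls Ardent.
Anchor holds 100% of Arbor, so Saoirse controls Arbor.

Anchor Holdings AB, Arbor Infrastructure Sdn Bhd, Ardent SA, Brightwater SpA, Ridgeback Corp, Thornfield Properties Pty Ltd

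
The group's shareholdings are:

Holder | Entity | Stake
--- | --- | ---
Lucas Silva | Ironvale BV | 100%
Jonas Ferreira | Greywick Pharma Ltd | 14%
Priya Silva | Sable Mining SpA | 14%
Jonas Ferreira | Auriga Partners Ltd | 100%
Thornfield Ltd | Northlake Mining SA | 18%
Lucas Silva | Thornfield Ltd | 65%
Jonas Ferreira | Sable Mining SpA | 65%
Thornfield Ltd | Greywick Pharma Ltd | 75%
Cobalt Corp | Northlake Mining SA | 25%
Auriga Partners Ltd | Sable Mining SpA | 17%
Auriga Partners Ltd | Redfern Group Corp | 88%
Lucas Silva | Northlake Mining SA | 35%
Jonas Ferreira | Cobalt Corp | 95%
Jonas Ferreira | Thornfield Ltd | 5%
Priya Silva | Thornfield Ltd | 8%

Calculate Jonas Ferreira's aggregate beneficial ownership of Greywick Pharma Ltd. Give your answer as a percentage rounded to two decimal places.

Jonas reaches Greywick along 2 paths.
Via Thornfield: 5% × 75% = 3.75%.
Direct stake: 14% = 14%.
Total: 3.75% + 14% = 17.75%.

17.75%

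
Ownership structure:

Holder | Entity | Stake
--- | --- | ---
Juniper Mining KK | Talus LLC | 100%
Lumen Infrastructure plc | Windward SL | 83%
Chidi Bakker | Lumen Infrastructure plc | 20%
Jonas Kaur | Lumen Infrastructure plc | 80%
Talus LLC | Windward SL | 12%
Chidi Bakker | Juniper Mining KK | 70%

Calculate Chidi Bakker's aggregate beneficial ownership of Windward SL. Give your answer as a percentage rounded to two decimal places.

25.00%

Chidi reaches Windward along 2 paths.
Via Lumen: 20% × 83% = 16.6%.
Via Juniper → Talus: 70% × 100% × 12% = 8.4%.
Total: 16.6% + 8.4% = 25%.
Rounded: 25.00%.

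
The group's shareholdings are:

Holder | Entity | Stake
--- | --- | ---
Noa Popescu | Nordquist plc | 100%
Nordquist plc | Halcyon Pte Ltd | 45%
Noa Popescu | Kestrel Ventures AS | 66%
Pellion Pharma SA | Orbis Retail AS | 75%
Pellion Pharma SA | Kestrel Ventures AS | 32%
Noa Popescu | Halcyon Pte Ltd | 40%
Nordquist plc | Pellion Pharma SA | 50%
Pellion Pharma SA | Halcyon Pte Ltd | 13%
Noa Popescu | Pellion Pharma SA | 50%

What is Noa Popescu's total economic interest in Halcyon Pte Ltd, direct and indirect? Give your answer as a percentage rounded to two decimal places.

98.00%

Noa reaches Halcyon along 4 paths.
Via Nordquist: 100% × 45% = 45%.
Via Nordquist → Pellion: 100% × 50% × 13% = 6.5%.
Via Pellion: 50% × 13% = 6.5%.
Direct stake: 40% = 40%.
Total: 45% + 6.5% + 6.5% + 40% = 98%.
Rounded: 98.00%.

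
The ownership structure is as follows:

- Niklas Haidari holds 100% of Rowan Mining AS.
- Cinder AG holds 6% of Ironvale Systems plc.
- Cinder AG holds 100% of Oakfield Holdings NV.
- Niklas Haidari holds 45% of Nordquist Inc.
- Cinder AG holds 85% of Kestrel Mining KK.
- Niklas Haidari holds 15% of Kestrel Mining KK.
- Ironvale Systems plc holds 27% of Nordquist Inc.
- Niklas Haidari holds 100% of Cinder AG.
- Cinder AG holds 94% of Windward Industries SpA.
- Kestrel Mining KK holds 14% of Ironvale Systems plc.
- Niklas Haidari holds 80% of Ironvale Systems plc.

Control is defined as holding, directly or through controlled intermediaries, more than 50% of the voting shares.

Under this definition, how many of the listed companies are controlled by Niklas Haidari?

Niklas holds 100% of Cinder, so Niklas controls Cinder.
Cinder and Niklas together hold 85% + 15% = 100% of Kestrel, so Niklas controls Kestrel.
Niklas and Cinder and Kestrel together hold 80% + 6% + 14% = 100% of Ironvale, so Niklas controls Ironvale.
Cinder holds 94% of Windward, so Niklas controls Windward.
Niklas and Ironvale together hold 45% + 27% = 72% of Nordquist, so Niklas controls Nordquist.
Cinder holds 100% of Oakfield, so Niklas controls Oakfield.
Niklas holds 100% of Rowan, so Niklas controls Rowan.
Niklas controls 7 companies.

7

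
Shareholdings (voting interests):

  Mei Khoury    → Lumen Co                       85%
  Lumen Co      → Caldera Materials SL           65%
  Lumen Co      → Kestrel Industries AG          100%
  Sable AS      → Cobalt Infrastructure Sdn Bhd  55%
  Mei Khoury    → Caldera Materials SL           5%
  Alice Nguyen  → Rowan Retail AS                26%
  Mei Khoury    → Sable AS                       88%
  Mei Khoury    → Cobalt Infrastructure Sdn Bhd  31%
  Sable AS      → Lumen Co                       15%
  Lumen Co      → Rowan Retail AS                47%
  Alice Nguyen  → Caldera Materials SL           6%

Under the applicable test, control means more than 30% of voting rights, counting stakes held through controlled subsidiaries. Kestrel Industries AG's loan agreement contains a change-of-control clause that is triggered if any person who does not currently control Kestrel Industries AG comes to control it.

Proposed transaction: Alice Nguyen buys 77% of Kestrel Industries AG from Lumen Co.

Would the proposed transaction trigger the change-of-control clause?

The purchase adds only to Alice's holdings (Lumen's stake shrinks), so Alice is the only person who could newly come to control Kestrel.
Alice's largest direct stake is 26% in Rowan, which does not meet the threshold, so Alice controls no company.
Neither Alice nor any entity Alice controls holds any voting interest in Kestrel.
So before the transaction, Alice does not control Kestrel.
After the purchase, Alice holds 77% of Kestrel directly, and Lumen's stake falls to 23%.
Alice holds 77% of Kestrel, so Alice controls Kestrel.
Alice did not control Kestrel before and does after, so the clause is triggered.

Yes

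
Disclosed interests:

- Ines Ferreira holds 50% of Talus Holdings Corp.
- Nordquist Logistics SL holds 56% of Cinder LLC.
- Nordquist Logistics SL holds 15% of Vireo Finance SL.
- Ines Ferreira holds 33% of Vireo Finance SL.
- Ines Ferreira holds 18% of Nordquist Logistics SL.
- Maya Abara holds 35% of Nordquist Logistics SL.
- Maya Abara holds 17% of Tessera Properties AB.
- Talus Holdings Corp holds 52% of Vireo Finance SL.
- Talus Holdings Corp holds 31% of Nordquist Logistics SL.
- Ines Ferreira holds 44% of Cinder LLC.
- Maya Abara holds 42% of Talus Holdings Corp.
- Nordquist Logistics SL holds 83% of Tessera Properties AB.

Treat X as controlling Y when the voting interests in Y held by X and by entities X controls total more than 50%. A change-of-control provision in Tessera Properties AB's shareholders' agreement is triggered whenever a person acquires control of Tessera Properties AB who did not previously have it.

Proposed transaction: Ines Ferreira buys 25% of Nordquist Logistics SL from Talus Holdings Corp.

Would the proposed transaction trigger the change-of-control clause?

No

The purchase adds only to Ines's holdings (Talus's stake shrinks), so Ines is the only person who could newly come to control Tessera.
Ines's largest direct stake is 50% in Talus, which does not meet the threshold, so Ines controls no company.
Neither Ines nor any entity Ines controls holds any voting interest in Tessera.
So before the transaction, Ines does not control Tessera.
After the purchase, Ines's direct stake in Nordquist rises to 18% + 25% = 43%, and Talus's stake falls to 6%.
Ines's side now holds 43% of Nordquist, not > 50%, so Ines still does not control Nordquist.
After the transaction, neither Ines nor any entity Ines controls holds a voting interest in Tessera, so Ines still does not control it.
No new person acquires control, so the clause is not triggered.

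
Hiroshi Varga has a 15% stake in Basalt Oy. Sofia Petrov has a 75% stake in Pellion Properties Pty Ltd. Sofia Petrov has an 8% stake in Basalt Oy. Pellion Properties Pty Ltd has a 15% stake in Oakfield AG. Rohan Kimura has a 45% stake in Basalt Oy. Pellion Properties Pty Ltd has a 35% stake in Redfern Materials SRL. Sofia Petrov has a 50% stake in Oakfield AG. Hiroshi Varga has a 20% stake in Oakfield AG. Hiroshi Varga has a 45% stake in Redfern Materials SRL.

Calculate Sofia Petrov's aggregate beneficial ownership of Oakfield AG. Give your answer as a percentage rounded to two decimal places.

Sofia reaches Oakfield along 2 paths.
Via Pellion: 75% × 15% = 11.25%.
Direct stake: 50% = 50%.
Total: 11.25% + 50% = 61.25%.

61.25%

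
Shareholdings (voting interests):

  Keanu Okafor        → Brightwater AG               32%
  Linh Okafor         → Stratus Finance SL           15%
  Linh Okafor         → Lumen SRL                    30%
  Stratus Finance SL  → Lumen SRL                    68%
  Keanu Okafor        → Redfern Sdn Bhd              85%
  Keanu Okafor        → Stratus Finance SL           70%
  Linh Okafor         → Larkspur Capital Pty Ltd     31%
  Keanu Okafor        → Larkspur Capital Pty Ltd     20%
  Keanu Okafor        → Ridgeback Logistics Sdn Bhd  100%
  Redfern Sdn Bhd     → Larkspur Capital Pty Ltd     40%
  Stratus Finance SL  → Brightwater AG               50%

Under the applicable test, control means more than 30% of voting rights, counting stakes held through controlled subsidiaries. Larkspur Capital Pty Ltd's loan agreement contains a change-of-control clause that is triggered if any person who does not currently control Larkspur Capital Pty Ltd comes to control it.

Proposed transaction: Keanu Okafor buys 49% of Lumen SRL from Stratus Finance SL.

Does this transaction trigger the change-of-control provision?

The purchase adds only to Keanu's holdings (Stratus's stake shrinks), so Keanu is the only person who could newly come to control Larkspur.
Keanu holds 85% of Redfern, so Keanu controls Redfern.
Redfern and Keanu together hold 40% + 20% = 60% of Larkspur, so Keanu controls Larkspur.
So Keanu already controls Larkspur before the transaction.
After the purchase, Keanu holds 49% of Lumen directly, and Stratus's stake falls to 19%.
Keanu controlled Larkspur already, so this is not a new person acquiring control; every other person's position is unchanged or reduced.
No new person acquires control, so the clause is not triggered.

No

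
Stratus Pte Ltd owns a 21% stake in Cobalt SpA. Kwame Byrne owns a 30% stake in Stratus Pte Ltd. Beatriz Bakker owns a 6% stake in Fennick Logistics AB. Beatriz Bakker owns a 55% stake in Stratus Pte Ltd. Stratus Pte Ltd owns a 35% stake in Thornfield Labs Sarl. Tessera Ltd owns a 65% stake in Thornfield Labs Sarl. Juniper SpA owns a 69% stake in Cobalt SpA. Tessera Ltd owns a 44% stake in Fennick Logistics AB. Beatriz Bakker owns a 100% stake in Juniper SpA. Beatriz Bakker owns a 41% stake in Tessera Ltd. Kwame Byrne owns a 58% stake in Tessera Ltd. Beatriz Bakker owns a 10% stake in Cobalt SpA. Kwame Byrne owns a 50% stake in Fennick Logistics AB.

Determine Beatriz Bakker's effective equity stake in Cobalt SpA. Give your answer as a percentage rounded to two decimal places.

90.55%

Beatriz reaches Cobalt along 3 paths.
Via Juniper: 100% × 69% = 69%.
Direct stake: 10% = 10%.
Via Stratus: 55% × 21% = 11.55%.
Total: 69% + 10% + 11.55% = 90.55%.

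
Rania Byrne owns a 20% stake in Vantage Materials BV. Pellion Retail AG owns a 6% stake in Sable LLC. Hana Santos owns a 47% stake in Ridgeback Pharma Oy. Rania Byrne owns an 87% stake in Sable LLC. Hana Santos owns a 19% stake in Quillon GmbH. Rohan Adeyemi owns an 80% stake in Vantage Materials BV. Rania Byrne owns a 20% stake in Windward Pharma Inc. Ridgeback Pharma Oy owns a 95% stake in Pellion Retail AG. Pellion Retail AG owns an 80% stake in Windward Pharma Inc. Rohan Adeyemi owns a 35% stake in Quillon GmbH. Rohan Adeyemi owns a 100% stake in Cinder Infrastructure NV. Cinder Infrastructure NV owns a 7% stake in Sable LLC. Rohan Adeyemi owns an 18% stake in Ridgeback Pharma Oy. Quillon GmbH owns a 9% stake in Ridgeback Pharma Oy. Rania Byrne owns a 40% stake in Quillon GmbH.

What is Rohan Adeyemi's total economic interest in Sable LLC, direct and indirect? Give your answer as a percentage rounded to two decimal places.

Rohan reaches Sable along 3 paths.
Via Quillon → Ridgeback → Pellion: 35% × 9% × 95% × 6% = 0.17955%.
Via Ridgeback → Pellion: 18% × 95% × 6% = 1.026%.
Via Cinder: 100% × 7% = 7%.
Total: 0.17955% + 1.026% + 7% = 8.20555%.
Rounded: 8.21%.

8.21%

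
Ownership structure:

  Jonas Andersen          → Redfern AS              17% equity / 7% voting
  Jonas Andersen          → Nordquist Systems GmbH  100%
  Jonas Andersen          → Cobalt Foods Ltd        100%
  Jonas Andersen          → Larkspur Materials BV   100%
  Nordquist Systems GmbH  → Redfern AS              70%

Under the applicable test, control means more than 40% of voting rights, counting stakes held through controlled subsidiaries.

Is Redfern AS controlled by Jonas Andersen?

Yes

Jonas holds 100% of Nordquist, so Jonas controls Nordquist.
Nordquist and Jonas together hold 70% + 7% = 77% of Redfern, so Jonas controls Redfern.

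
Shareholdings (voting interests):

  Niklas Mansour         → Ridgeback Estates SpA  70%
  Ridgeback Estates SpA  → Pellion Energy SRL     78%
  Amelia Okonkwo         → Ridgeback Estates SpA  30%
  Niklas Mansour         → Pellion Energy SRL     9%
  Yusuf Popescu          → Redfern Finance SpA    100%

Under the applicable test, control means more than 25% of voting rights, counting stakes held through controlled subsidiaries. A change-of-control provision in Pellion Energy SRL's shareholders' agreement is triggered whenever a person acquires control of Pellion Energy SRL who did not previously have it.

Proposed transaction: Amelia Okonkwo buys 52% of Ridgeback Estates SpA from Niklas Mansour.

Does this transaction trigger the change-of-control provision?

The purchase adds only to Amelia's holdings (Niklas's stake shrinks), so Amelia is the only person who could newly come to control Pellion.
Amelia holds 30% of Ridgeback, so Amelia controls Ridgeback.
Ridgeback holds 78% of Pellion, so Amelia controls Pellion.
So Amelia already controls Pellion before the transaction.
After the purchase, Amelia's direct stake in Ridgeback rises to 30% + 52% = 82%, and Niklas's stake falls to 18%.
Amelia controlled Pellion already, so this is not a new person acquiring control; every other person's position is unchanged or reduced.
No new person acquires control, so the clause is not triggered.

No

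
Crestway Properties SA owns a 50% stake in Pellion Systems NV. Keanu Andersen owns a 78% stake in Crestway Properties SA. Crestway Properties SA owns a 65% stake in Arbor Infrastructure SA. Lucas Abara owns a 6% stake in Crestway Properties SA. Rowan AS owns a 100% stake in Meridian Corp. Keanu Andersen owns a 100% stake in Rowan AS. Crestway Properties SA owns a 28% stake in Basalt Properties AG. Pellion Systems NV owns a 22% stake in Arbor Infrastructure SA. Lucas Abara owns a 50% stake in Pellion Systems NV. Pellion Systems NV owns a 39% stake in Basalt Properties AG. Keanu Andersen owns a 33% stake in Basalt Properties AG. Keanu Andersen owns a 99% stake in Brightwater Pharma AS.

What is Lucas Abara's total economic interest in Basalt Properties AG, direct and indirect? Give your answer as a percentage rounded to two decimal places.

Lucas reaches Basalt along 3 paths.
Via Crestway: 6% × 28% = 1.68%.
Via Crestway → Pellion: 6% × 50% × 39% = 1.17%.
Via Pellion: 50% × 39% = 19.5%.
Total: 1.68% + 1.17% + 19.5% = 22.35%.

22.35%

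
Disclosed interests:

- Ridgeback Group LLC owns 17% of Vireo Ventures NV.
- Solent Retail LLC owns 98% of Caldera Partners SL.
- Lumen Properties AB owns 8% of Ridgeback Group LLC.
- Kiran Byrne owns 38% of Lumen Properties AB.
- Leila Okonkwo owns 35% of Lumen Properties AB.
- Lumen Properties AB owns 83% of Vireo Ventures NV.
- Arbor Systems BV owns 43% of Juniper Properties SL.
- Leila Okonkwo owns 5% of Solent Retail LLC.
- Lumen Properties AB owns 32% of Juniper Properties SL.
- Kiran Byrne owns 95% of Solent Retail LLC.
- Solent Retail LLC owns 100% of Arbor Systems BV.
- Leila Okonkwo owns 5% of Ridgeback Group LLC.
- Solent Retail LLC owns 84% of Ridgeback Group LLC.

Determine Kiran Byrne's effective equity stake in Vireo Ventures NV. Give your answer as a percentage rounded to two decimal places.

Kiran reaches Vireo along 3 paths.
Via Solent → Ridgeback: 95% × 84% × 17% = 13.566%.
Via Lumen → Ridgeback: 38% × 8% × 17% = 0.5168%.
Via Lumen: 38% × 83% = 31.54%.
Total: 13.566% + 0.5168% + 31.54% = 45.6228%.
Rounded: 45.62%.

45.62%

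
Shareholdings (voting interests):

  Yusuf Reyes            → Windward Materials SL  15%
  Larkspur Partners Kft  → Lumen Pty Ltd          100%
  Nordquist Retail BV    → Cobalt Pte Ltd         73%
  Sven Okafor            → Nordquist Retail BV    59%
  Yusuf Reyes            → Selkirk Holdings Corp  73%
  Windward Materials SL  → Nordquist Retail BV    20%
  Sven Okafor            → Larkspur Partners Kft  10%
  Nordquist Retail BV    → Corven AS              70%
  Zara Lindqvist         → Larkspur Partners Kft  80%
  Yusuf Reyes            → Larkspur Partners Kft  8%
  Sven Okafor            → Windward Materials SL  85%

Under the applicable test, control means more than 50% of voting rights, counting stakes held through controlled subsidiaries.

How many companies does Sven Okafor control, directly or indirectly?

4

Sven holds 85% of Windward, so Sven controls Windward.
Windward and Sven together hold 20% + 59% = 79% of Nordquist, so Sven controls Nordquist.
Nordquist holds 70% of Corven, so Sven controls Corven.
Nordquist holds 73% of Cobalt, so Sven controls Cobalt.
No other company's threshold is met.
Sven controls 4 companies.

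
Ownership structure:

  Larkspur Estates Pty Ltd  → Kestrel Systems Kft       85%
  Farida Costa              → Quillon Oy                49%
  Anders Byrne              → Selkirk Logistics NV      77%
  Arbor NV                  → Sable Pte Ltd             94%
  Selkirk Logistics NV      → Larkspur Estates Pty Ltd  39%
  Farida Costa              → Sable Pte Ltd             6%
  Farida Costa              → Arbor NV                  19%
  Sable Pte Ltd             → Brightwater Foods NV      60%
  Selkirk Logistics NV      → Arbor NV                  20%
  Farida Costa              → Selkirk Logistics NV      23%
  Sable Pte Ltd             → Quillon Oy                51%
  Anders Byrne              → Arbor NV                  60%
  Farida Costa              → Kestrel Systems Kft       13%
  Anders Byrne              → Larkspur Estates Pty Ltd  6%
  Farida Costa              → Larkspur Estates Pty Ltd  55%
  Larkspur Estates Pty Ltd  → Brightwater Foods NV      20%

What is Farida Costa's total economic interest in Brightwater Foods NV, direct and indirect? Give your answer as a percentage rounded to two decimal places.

Farida reaches Brightwater along 5 paths.
Via Larkspur: 55% × 20% = 11%.
Via Selkirk → Larkspur: 23% × 39% × 20% = 1.794%.
Via Sable: 6% × 60% = 3.6%.
Via Selkirk → Arbor → Sable: 23% × 20% × 94% × 60% = 2.5944%.
Via Arbor → Sable: 19% × 94% × 60% = 10.716%.
Total: 11% + 1.794% + 3.6% + 2.5944% + 10.716% = 29.7044%.
Rounded: 29.70%.

29.70%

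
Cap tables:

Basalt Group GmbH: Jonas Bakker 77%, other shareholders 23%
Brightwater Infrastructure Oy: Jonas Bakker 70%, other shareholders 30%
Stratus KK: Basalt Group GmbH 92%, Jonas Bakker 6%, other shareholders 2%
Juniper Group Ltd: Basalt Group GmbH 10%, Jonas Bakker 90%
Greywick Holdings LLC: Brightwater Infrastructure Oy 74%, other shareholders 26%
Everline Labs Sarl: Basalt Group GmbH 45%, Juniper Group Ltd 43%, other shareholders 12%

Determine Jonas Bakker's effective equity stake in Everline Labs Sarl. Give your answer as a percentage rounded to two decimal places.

Jonas reaches Everline along 3 paths.
Via Basalt: 77% × 45% = 34.65%.
Via Basalt → Juniper: 77% × 10% × 43% = 3.311%.
Via Juniper: 90% × 43% = 38.7%.
Total: 34.65% + 3.311% + 38.7% = 76.661%.
Rounded: 76.66%.

76.66%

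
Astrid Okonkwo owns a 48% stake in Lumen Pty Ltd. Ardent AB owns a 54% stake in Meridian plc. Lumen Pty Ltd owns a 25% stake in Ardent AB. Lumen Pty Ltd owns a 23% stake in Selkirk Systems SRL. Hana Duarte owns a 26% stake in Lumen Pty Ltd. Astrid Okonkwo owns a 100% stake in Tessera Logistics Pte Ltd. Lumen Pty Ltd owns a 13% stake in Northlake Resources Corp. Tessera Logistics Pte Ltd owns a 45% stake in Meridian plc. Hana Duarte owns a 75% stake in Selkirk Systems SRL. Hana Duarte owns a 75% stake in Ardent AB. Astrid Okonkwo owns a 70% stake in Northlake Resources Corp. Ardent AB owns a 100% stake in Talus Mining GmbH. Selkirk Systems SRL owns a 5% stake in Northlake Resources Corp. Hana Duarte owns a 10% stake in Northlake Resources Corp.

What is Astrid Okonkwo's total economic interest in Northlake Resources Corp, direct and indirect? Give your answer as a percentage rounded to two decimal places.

Astrid reaches Northlake along 3 paths.
Via Lumen: 48% × 13% = 6.24%.
Direct stake: 70% = 70%.
Via Lumen → Selkirk: 48% × 23% × 5% = 0.552%.
Total: 6.24% + 70% + 0.552% = 76.792%.
Rounded: 76.79%.

76.79%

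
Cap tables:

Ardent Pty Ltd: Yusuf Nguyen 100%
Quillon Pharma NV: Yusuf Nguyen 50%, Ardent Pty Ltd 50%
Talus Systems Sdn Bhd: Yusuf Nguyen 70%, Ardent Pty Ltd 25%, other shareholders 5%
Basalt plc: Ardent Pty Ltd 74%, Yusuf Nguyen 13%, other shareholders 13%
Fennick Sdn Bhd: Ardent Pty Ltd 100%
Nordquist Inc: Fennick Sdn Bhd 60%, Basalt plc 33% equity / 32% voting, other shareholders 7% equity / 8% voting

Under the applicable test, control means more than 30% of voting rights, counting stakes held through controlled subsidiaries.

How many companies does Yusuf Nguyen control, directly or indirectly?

Yusuf holds 100% of Ardent, so Yusuf controls Ardent.
Yusuf and Ardent together hold 50% + 50% = 100% of Quillon, so Yusuf controls Quillon.
Yusuf and Ardent together hold 70% + 25% = 95% of Talus, so Yusuf controls Talus.
Ardent and Yusuf together hold 74% + 13% = 87% of Basalt, so Yusuf controls Basalt.
Ardent holds 100% of Fennick, so Yusuf controls Fennick.
Fennick and Basalt together hold 60% + 32% = 92% of Nordquist, so Yusuf controls Nordquist.
Yusuf controls 6 companies.

6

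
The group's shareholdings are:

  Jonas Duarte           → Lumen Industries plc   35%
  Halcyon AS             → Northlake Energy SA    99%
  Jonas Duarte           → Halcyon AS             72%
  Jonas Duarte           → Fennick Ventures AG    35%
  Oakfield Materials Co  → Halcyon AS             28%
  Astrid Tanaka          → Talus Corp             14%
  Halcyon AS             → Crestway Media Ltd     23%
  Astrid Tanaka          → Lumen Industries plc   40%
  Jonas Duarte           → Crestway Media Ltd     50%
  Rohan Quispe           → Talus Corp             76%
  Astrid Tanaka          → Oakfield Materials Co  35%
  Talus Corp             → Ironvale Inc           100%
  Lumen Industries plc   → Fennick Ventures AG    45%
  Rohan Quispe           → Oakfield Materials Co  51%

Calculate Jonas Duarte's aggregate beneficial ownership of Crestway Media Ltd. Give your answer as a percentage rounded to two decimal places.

Jonas reaches Crestway along 2 paths.
Via Halcyon: 72% × 23% = 16.56%.
Direct stake: 50% = 50%.
Total: 16.56% + 50% = 66.56%.

66.56%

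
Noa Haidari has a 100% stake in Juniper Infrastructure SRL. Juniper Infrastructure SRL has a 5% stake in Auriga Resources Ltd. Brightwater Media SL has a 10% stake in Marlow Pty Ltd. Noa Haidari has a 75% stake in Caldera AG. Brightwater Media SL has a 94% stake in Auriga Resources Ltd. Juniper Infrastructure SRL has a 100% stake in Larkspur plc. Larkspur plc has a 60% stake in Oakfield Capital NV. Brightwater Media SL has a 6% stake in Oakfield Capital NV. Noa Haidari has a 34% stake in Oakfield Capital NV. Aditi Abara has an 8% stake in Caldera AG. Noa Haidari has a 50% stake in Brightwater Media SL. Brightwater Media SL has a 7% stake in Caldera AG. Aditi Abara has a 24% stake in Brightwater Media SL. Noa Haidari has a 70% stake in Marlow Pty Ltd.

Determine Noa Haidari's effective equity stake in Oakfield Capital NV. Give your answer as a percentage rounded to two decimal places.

97.00%

Noa reaches Oakfield along 3 paths.
Via Juniper → Larkspur: 100% × 100% × 60% = 60%.
Via Brightwater: 50% × 6% = 3%.
Direct stake: 34% = 34%.
Total: 60% + 3% + 34% = 97%.
Rounded: 97.00%.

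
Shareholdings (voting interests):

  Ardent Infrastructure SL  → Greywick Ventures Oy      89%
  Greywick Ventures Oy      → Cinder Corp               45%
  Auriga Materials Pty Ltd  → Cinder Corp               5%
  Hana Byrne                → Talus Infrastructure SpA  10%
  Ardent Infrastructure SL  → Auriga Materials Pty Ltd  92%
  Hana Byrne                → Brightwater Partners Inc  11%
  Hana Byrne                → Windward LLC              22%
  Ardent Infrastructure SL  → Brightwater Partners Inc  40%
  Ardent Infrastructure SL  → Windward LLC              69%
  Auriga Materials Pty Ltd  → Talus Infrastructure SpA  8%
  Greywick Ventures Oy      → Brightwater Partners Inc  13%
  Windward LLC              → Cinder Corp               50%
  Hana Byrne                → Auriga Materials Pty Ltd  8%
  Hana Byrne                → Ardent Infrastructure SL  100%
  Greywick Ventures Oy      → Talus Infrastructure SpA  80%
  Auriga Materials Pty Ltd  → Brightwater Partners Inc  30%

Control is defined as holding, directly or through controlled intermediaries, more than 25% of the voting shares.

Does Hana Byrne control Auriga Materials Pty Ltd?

Hana holds 100% of Ardent, so Hana controls Ardent.
Ardent and Hana together hold 92% + 8% = 100% of Auriga, so Hana controls Auriga.

Yes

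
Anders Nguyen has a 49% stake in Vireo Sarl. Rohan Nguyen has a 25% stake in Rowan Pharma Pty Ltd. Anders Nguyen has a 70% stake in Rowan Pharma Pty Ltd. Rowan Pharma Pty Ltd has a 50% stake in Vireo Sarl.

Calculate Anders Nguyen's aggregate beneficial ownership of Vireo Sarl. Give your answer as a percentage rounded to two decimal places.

Anders reaches Vireo along 2 paths.
Direct stake: 49% = 49%.
Via Rowan: 70% × 50% = 35%.
Total: 49% + 35% = 84%.
Rounded: 84.00%.

84.00%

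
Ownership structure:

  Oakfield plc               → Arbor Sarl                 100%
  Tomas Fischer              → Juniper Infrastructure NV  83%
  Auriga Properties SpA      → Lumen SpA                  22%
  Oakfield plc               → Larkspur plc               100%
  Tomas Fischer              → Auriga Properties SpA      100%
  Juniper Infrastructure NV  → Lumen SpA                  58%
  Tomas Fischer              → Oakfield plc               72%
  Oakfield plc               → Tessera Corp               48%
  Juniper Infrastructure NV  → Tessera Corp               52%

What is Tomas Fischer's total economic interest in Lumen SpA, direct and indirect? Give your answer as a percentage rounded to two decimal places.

70.14%

Tomas reaches Lumen along 2 paths.
Via Auriga: 100% × 22% = 22%.
Via Juniper: 83% × 58% = 48.14%.
Total: 22% + 48.14% = 70.14%.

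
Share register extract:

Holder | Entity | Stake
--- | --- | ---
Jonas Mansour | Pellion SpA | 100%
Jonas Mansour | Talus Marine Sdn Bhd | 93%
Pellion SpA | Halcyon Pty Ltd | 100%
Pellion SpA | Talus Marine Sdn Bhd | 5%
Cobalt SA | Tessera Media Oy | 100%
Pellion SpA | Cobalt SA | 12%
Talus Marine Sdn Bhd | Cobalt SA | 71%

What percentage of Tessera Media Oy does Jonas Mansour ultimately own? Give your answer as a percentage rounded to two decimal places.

Jonas reaches Tessera along 3 paths.
Via Pellion → Cobalt: 100% × 12% × 100% = 12%.
Via Pellion → Talus → Cobalt: 100% × 5% × 71% × 100% = 3.55%.
Via Talus → Cobalt: 93% × 71% × 100% = 66.03%.
Total: 12% + 3.55% + 66.03% = 81.58%.

81.58%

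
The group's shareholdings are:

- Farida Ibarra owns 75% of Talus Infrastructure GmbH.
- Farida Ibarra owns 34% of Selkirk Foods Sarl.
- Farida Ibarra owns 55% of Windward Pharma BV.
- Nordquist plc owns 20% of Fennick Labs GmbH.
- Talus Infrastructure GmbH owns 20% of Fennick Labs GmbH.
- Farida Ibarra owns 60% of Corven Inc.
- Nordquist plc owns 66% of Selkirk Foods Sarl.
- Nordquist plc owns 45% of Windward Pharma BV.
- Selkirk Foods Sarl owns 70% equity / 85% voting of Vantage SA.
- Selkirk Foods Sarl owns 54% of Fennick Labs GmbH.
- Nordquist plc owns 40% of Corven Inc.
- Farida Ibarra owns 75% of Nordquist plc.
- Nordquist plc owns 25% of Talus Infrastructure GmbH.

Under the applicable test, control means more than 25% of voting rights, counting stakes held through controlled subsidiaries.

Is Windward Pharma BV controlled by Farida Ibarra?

Yes

Farida holds 75% of Nordquist, so Farida controls Nordquist.
Nordquist and Farida together hold 45% + 55% = 100% of Windward, so Farida controls Windward.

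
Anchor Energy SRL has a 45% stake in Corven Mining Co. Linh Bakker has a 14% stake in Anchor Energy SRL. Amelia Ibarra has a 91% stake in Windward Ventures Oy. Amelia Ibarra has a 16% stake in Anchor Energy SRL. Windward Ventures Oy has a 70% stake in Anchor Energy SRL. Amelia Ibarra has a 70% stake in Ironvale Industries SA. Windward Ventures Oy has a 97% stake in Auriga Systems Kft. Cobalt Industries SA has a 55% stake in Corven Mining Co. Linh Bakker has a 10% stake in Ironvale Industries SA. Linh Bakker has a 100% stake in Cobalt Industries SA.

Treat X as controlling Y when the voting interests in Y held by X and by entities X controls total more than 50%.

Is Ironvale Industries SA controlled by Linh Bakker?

No

Linh holds 100% of Cobalt, so Linh controls Cobalt.
Cobalt holds 55% of Corven, so Linh controls Corven.
In Ironvale, Linh's side holds only 10%, not > 50%.
So Linh does not control Ironvale.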